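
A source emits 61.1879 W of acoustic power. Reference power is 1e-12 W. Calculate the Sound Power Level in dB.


Given values:
  W = 61.1879 W
  W_ref = 1e-12 W
Formula: SWL = 10 * log10(W / W_ref)
Compute ratio: W / W_ref = 61187900000000
Compute log10: log10(61187900000000) = 13.786666
Multiply: SWL = 10 * 13.786666 = 137.87

137.87 dB


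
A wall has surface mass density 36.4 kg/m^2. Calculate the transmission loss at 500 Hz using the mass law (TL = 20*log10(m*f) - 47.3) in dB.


Given values:
  m = 36.4 kg/m^2, f = 500 Hz
Formula: TL = 20 * log10(m * f) - 47.3
Compute m * f = 36.4 * 500 = 18200.0
Compute log10(18200.0) = 4.260071
Compute 20 * 4.260071 = 85.2014
TL = 85.2014 - 47.3 = 37.9

37.9 dB


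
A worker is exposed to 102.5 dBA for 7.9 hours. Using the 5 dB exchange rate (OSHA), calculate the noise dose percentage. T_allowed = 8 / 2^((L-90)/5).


Given values:
  L = 102.5 dBA, T = 7.9 hours
Formula: T_allowed = 8 / 2^((L - 90) / 5)
Compute exponent: (102.5 - 90) / 5 = 2.5
Compute 2^(2.5) = 5.656854
T_allowed = 8 / 5.656854 = 1.414214 hours
Dose = (T / T_allowed) * 100
Dose = (7.9 / 1.414214) * 100 = 558.61

558.61 %


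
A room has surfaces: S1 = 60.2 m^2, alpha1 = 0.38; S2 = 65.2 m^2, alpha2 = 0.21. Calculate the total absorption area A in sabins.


Given surfaces:
  Surface 1: 60.2 * 0.38 = 22.876
  Surface 2: 65.2 * 0.21 = 13.692
Formula: A = sum(Si * alpha_i)
A = 22.876 + 13.692
A = 36.57

36.57 sabins


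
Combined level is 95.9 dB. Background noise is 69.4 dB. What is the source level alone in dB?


Given values:
  L_total = 95.9 dB, L_bg = 69.4 dB
Formula: L_source = 10 * log10(10^(L_total/10) - 10^(L_bg/10))
Convert to linear:
  10^(95.9/10) = 3890451449.9428
  10^(69.4/10) = 8709635.8996
Difference: 3890451449.9428 - 8709635.8996 = 3881741814.0432
L_source = 10 * log10(3881741814.0432) = 95.89

95.89 dB


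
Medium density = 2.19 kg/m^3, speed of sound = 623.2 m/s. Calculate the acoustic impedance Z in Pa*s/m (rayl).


Given values:
  rho = 2.19 kg/m^3
  c = 623.2 m/s
Formula: Z = rho * c
Z = 2.19 * 623.2
Z = 1364.81

1364.81 rayl


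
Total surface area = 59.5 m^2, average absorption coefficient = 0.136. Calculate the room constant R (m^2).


Given values:
  S = 59.5 m^2, alpha = 0.136
Formula: R = S * alpha / (1 - alpha)
Numerator: 59.5 * 0.136 = 8.092
Denominator: 1 - 0.136 = 0.864
R = 8.092 / 0.864 = 9.37

9.37 m^2


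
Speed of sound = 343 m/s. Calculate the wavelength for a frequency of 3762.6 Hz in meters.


Given values:
  c = 343 m/s, f = 3762.6 Hz
Formula: lambda = c / f
lambda = 343 / 3762.6
lambda = 0.0912

0.0912 m


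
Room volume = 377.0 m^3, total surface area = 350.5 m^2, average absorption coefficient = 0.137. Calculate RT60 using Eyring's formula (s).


Given values:
  V = 377.0 m^3, S = 350.5 m^2, alpha = 0.137
Formula: RT60 = 0.161 * V / (-S * ln(1 - alpha))
Compute ln(1 - 0.137) = ln(0.863) = -0.147341
Denominator: -350.5 * -0.147341 = 51.643
Numerator: 0.161 * 377.0 = 60.697
RT60 = 60.697 / 51.643 = 1.175

1.175 s


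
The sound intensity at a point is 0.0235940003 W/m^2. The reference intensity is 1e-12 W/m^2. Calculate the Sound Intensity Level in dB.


Given values:
  I = 0.0235940003 W/m^2
  I_ref = 1e-12 W/m^2
Formula: SIL = 10 * log10(I / I_ref)
Compute ratio: I / I_ref = 23594000300
Compute log10: log10(23594000300) = 10.372802
Multiply: SIL = 10 * 10.372802 = 103.73

103.73 dB


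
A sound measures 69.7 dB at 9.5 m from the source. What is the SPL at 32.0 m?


Given values:
  SPL1 = 69.7 dB, r1 = 9.5 m, r2 = 32.0 m
Formula: SPL2 = SPL1 - 20 * log10(r2 / r1)
Compute ratio: r2 / r1 = 32.0 / 9.5 = 3.3684
Compute log10: log10(3.3684) = 0.527424
Compute drop: 20 * 0.527424 = 10.5485
SPL2 = 69.7 - 10.5485 = 59.15

59.15 dB


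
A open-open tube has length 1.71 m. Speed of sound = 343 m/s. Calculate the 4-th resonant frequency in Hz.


Given values:
  Tube type: open-open, L = 1.71 m, c = 343 m/s, n = 4
Formula: f_n = n * c / (2 * L)
Compute 2 * L = 2 * 1.71 = 3.42
f = 4 * 343 / 3.42
f = 401.17

401.17 Hz


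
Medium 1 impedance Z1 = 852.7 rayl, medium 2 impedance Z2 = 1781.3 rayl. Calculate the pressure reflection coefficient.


Given values:
  Z1 = 852.7 rayl, Z2 = 1781.3 rayl
Formula: R = (Z2 - Z1) / (Z2 + Z1)
Numerator: Z2 - Z1 = 1781.3 - 852.7 = 928.6
Denominator: Z2 + Z1 = 1781.3 + 852.7 = 2634.0
R = 928.6 / 2634.0 = 0.3525

0.3525


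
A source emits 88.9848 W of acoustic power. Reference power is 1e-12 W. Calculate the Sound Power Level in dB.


Given values:
  W = 88.9848 W
  W_ref = 1e-12 W
Formula: SWL = 10 * log10(W / W_ref)
Compute ratio: W / W_ref = 88984800000000
Compute log10: log10(88984800000000) = 13.949316
Multiply: SWL = 10 * 13.949316 = 139.49

139.49 dB


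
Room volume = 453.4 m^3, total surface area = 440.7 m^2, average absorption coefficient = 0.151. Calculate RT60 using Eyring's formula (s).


Given values:
  V = 453.4 m^3, S = 440.7 m^2, alpha = 0.151
Formula: RT60 = 0.161 * V / (-S * ln(1 - alpha))
Compute ln(1 - 0.151) = ln(0.849) = -0.163696
Denominator: -440.7 * -0.163696 = 72.1408
Numerator: 0.161 * 453.4 = 72.9974
RT60 = 72.9974 / 72.1408 = 1.012

1.012 s


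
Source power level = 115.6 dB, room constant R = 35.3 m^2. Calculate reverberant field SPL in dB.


Given values:
  Lw = 115.6 dB, R = 35.3 m^2
Formula: SPL = Lw + 10 * log10(4 / R)
Compute 4 / R = 4 / 35.3 = 0.113314
Compute 10 * log10(0.113314) = -9.4572
SPL = 115.6 + (-9.4572) = 106.14

106.14 dB


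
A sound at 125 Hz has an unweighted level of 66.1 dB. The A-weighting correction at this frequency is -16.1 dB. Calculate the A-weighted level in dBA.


Given values:
  SPL = 66.1 dB
  A-weighting at 125 Hz = -16.1 dB
Formula: L_A = SPL + A_weight
L_A = 66.1 + (-16.1)
L_A = 50.0

50.0 dBA


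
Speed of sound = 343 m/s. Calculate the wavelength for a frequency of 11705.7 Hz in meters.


Given values:
  c = 343 m/s, f = 11705.7 Hz
Formula: lambda = c / f
lambda = 343 / 11705.7
lambda = 0.0293

0.0293 m


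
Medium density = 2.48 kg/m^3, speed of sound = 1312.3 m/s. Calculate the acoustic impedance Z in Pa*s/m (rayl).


Given values:
  rho = 2.48 kg/m^3
  c = 1312.3 m/s
Formula: Z = rho * c
Z = 2.48 * 1312.3
Z = 3254.5

3254.5 rayl


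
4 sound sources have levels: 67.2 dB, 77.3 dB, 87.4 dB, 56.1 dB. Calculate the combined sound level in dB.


Formula: L_total = 10 * log10( sum(10^(Li/10)) )
  Source 1: 10^(67.2/10) = 5248074.6025
  Source 2: 10^(77.3/10) = 53703179.637
  Source 3: 10^(87.4/10) = 549540873.8576
  Source 4: 10^(56.1/10) = 407380.2778
Sum of linear values = 608899508.3749
L_total = 10 * log10(608899508.3749) = 87.85

87.85 dB


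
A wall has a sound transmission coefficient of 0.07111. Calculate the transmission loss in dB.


Given values:
  tau = 0.07111
Formula: TL = 10 * log10(1 / tau)
Compute 1 / tau = 1 / 0.07111 = 14.0627
Compute log10(14.0627) = 1.148069
TL = 10 * 1.148069 = 11.48

11.48 dB


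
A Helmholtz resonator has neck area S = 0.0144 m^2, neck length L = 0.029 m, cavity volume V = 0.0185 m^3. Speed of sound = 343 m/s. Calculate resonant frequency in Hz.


Given values:
  S = 0.0144 m^2, L = 0.029 m, V = 0.0185 m^3, c = 343 m/s
Formula: f = (c / (2*pi)) * sqrt(S / (V * L))
Compute V * L = 0.0185 * 0.029 = 0.0005365
Compute S / (V * L) = 0.0144 / 0.0005365 = 26.8406
Compute sqrt(26.8406) = 5.180791
Compute c / (2*pi) = 343 / 6.283185 = 54.590148
f = 54.590148 * 5.180791 = 282.82

282.82 Hz


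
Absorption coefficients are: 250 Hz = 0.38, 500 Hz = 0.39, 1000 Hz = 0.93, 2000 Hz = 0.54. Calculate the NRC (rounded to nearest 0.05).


Given values:
  a_250 = 0.38, a_500 = 0.39
  a_1000 = 0.93, a_2000 = 0.54
Formula: NRC = (a250 + a500 + a1000 + a2000) / 4
Sum = 0.38 + 0.39 + 0.93 + 0.54 = 2.24
NRC = 2.24 / 4 = 0.56
Rounded to nearest 0.05: 0.55

0.55


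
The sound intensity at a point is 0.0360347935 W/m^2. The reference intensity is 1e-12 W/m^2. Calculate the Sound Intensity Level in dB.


Given values:
  I = 0.0360347935 W/m^2
  I_ref = 1e-12 W/m^2
Formula: SIL = 10 * log10(I / I_ref)
Compute ratio: I / I_ref = 36034793500
Compute log10: log10(36034793500) = 10.556722
Multiply: SIL = 10 * 10.556722 = 105.57

105.57 dB


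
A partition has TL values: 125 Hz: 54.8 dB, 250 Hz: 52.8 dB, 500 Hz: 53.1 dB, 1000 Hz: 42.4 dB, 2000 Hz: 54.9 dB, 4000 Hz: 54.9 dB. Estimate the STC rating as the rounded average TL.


Given TL values at each frequency:
  125 Hz: 54.8 dB
  250 Hz: 52.8 dB
  500 Hz: 53.1 dB
  1000 Hz: 42.4 dB
  2000 Hz: 54.9 dB
  4000 Hz: 54.9 dB
Formula: STC ~ round(average of TL values)
Sum = 54.8 + 52.8 + 53.1 + 42.4 + 54.9 + 54.9 = 312.9
Average = 312.9 / 6 = 52.15
Rounded: 52

52


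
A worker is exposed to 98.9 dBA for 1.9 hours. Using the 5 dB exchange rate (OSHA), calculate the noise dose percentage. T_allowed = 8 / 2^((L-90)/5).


Given values:
  L = 98.9 dBA, T = 1.9 hours
Formula: T_allowed = 8 / 2^((L - 90) / 5)
Compute exponent: (98.9 - 90) / 5 = 1.78
Compute 2^(1.78) = 3.434262
T_allowed = 8 / 3.434262 = 2.329467 hours
Dose = (T / T_allowed) * 100
Dose = (1.9 / 2.329467) * 100 = 81.56

81.56 %


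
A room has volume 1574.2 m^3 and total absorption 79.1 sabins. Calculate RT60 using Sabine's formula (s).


Given values:
  V = 1574.2 m^3
  A = 79.1 sabins
Formula: RT60 = 0.161 * V / A
Numerator: 0.161 * 1574.2 = 253.4462
RT60 = 253.4462 / 79.1 = 3.204

3.204 s


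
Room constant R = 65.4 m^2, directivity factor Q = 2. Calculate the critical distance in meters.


Given values:
  R = 65.4 m^2, Q = 2
Formula: d_c = 0.141 * sqrt(Q * R)
Compute Q * R = 2 * 65.4 = 130.8
Compute sqrt(130.8) = 11.4368
d_c = 0.141 * 11.4368 = 1.613

1.613 m


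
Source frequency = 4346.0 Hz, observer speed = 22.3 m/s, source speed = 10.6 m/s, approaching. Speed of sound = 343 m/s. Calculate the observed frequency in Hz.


Given values:
  f_s = 4346.0 Hz, v_o = 22.3 m/s, v_s = 10.6 m/s
  Direction: approaching
Formula: f_o = f_s * (c + v_o) / (c - v_s)
Numerator: c + v_o = 343 + 22.3 = 365.3
Denominator: c - v_s = 343 - 10.6 = 332.4
f_o = 4346.0 * 365.3 / 332.4 = 4776.15

4776.15 Hz


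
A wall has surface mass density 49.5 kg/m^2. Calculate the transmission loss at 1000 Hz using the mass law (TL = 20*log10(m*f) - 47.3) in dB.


Given values:
  m = 49.5 kg/m^2, f = 1000 Hz
Formula: TL = 20 * log10(m * f) - 47.3
Compute m * f = 49.5 * 1000 = 49500.0
Compute log10(49500.0) = 4.694605
Compute 20 * 4.694605 = 93.8921
TL = 93.8921 - 47.3 = 46.59

46.59 dB


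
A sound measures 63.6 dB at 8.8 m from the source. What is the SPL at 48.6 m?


Given values:
  SPL1 = 63.6 dB, r1 = 8.8 m, r2 = 48.6 m
Formula: SPL2 = SPL1 - 20 * log10(r2 / r1)
Compute ratio: r2 / r1 = 48.6 / 8.8 = 5.5227
Compute log10: log10(5.5227) = 0.742151
Compute drop: 20 * 0.742151 = 14.843
SPL2 = 63.6 - 14.843 = 48.76

48.76 dB


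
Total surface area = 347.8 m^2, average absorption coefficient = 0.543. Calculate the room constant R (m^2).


Given values:
  S = 347.8 m^2, alpha = 0.543
Formula: R = S * alpha / (1 - alpha)
Numerator: 347.8 * 0.543 = 188.8554
Denominator: 1 - 0.543 = 0.457
R = 188.8554 / 0.457 = 413.25

413.25 m^2


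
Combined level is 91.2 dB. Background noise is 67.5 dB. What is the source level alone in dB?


Given values:
  L_total = 91.2 dB, L_bg = 67.5 dB
Formula: L_source = 10 * log10(10^(L_total/10) - 10^(L_bg/10))
Convert to linear:
  10^(91.2/10) = 1318256738.5564
  10^(67.5/10) = 5623413.2519
Difference: 1318256738.5564 - 5623413.2519 = 1312633325.3045
L_source = 10 * log10(1312633325.3045) = 91.18

91.18 dB


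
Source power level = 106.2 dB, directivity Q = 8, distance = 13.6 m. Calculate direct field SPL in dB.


Given values:
  Lw = 106.2 dB, Q = 8, r = 13.6 m
Formula: SPL = Lw + 10 * log10(Q / (4 * pi * r^2))
Compute 4 * pi * r^2 = 4 * pi * 13.6^2 = 2324.2759
Compute Q / denom = 8 / 2324.2759 = 0.00344193
Compute 10 * log10(0.00344193) = -24.632
SPL = 106.2 + (-24.632) = 81.57

81.57 dB


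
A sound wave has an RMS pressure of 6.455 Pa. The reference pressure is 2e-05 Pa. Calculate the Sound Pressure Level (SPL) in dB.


Given values:
  p = 6.455 Pa
  p_ref = 2e-05 Pa
Formula: SPL = 20 * log10(p / p_ref)
Compute ratio: p / p_ref = 6.455 / 2e-05 = 322750
Compute log10: log10(322750) = 5.508866
Multiply: SPL = 20 * 5.508866 = 110.18

110.18 dB


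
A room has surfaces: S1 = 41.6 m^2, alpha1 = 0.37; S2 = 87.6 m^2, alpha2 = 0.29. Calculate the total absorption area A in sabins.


Given surfaces:
  Surface 1: 41.6 * 0.37 = 15.392
  Surface 2: 87.6 * 0.29 = 25.404
Formula: A = sum(Si * alpha_i)
A = 15.392 + 25.404
A = 40.8

40.8 sabins


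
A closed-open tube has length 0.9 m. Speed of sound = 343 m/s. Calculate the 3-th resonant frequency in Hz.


Given values:
  Tube type: closed-open, L = 0.9 m, c = 343 m/s, n = 3
Formula: f_n = (2n - 1) * c / (4 * L)
Compute 2n - 1 = 2*3 - 1 = 5
Compute 4 * L = 4 * 0.9 = 3.6
f = 5 * 343 / 3.6
f = 476.39

476.39 Hz


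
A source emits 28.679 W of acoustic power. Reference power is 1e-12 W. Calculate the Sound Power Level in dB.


Given values:
  W = 28.679 W
  W_ref = 1e-12 W
Formula: SWL = 10 * log10(W / W_ref)
Compute ratio: W / W_ref = 28679000000000
Compute log10: log10(28679000000000) = 13.457564
Multiply: SWL = 10 * 13.457564 = 134.58

134.58 dB


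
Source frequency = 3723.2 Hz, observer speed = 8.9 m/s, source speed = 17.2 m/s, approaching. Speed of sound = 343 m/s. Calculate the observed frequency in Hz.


Given values:
  f_s = 3723.2 Hz, v_o = 8.9 m/s, v_s = 17.2 m/s
  Direction: approaching
Formula: f_o = f_s * (c + v_o) / (c - v_s)
Numerator: c + v_o = 343 + 8.9 = 351.9
Denominator: c - v_s = 343 - 17.2 = 325.8
f_o = 3723.2 * 351.9 / 325.8 = 4021.47

4021.47 Hz


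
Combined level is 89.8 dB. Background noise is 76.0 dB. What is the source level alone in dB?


Given values:
  L_total = 89.8 dB, L_bg = 76.0 dB
Formula: L_source = 10 * log10(10^(L_total/10) - 10^(L_bg/10))
Convert to linear:
  10^(89.8/10) = 954992586.0214
  10^(76.0/10) = 39810717.0553
Difference: 954992586.0214 - 39810717.0553 = 915181868.9661
L_source = 10 * log10(915181868.9661) = 89.62

89.62 dB


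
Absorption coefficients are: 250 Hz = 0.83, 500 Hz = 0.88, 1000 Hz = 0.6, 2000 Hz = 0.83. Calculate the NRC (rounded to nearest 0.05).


Given values:
  a_250 = 0.83, a_500 = 0.88
  a_1000 = 0.6, a_2000 = 0.83
Formula: NRC = (a250 + a500 + a1000 + a2000) / 4
Sum = 0.83 + 0.88 + 0.6 + 0.83 = 3.14
NRC = 3.14 / 4 = 0.785
Rounded to nearest 0.05: 0.8

0.8


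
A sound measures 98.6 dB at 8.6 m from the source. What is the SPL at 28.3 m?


Given values:
  SPL1 = 98.6 dB, r1 = 8.6 m, r2 = 28.3 m
Formula: SPL2 = SPL1 - 20 * log10(r2 / r1)
Compute ratio: r2 / r1 = 28.3 / 8.6 = 3.2907
Compute log10: log10(3.2907) = 0.517288
Compute drop: 20 * 0.517288 = 10.3458
SPL2 = 98.6 - 10.3458 = 88.25

88.25 dB


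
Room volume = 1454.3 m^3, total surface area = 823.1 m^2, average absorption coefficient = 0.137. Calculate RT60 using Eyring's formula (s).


Given values:
  V = 1454.3 m^3, S = 823.1 m^2, alpha = 0.137
Formula: RT60 = 0.161 * V / (-S * ln(1 - alpha))
Compute ln(1 - 0.137) = ln(0.863) = -0.147341
Denominator: -823.1 * -0.147341 = 121.2764
Numerator: 0.161 * 1454.3 = 234.1423
RT60 = 234.1423 / 121.2764 = 1.931

1.931 s


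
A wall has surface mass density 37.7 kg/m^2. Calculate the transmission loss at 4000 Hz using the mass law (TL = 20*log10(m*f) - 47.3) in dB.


Given values:
  m = 37.7 kg/m^2, f = 4000 Hz
Formula: TL = 20 * log10(m * f) - 47.3
Compute m * f = 37.7 * 4000 = 150800.0
Compute log10(150800.0) = 5.178401
Compute 20 * 5.178401 = 103.568
TL = 103.568 - 47.3 = 56.27

56.27 dB


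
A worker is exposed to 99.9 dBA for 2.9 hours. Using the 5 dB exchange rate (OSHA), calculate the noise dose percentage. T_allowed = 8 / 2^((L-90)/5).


Given values:
  L = 99.9 dBA, T = 2.9 hours
Formula: T_allowed = 8 / 2^((L - 90) / 5)
Compute exponent: (99.9 - 90) / 5 = 1.98
Compute 2^(1.98) = 3.944931
T_allowed = 8 / 3.944931 = 2.027919 hours
Dose = (T / T_allowed) * 100
Dose = (2.9 / 2.027919) * 100 = 143.0

143.0 %


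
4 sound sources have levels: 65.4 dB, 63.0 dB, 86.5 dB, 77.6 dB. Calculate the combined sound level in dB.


Formula: L_total = 10 * log10( sum(10^(Li/10)) )
  Source 1: 10^(65.4/10) = 3467368.5045
  Source 2: 10^(63.0/10) = 1995262.315
  Source 3: 10^(86.5/10) = 446683592.151
  Source 4: 10^(77.6/10) = 57543993.7337
Sum of linear values = 509690216.7042
L_total = 10 * log10(509690216.7042) = 87.07

87.07 dB


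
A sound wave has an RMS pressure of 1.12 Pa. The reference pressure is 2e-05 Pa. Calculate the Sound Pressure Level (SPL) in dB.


Given values:
  p = 1.12 Pa
  p_ref = 2e-05 Pa
Formula: SPL = 20 * log10(p / p_ref)
Compute ratio: p / p_ref = 1.12 / 2e-05 = 56000
Compute log10: log10(56000) = 4.748188
Multiply: SPL = 20 * 4.748188 = 94.96

94.96 dB


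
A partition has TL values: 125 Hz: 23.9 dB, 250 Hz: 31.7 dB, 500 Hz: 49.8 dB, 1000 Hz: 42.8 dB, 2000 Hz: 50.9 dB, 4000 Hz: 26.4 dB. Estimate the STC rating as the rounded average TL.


Given TL values at each frequency:
  125 Hz: 23.9 dB
  250 Hz: 31.7 dB
  500 Hz: 49.8 dB
  1000 Hz: 42.8 dB
  2000 Hz: 50.9 dB
  4000 Hz: 26.4 dB
Formula: STC ~ round(average of TL values)
Sum = 23.9 + 31.7 + 49.8 + 42.8 + 50.9 + 26.4 = 225.5
Average = 225.5 / 6 = 37.58
Rounded: 38

38


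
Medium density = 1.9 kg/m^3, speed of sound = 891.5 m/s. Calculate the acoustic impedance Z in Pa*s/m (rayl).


Given values:
  rho = 1.9 kg/m^3
  c = 891.5 m/s
Formula: Z = rho * c
Z = 1.9 * 891.5
Z = 1693.85

1693.85 rayl


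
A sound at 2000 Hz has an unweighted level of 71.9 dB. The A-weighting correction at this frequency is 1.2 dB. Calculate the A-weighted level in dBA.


Given values:
  SPL = 71.9 dB
  A-weighting at 2000 Hz = 1.2 dB
Formula: L_A = SPL + A_weight
L_A = 71.9 + (1.2)
L_A = 73.1

73.1 dBA


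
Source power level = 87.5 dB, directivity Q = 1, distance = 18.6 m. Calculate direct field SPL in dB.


Given values:
  Lw = 87.5 dB, Q = 1, r = 18.6 m
Formula: SPL = Lw + 10 * log10(Q / (4 * pi * r^2))
Compute 4 * pi * r^2 = 4 * pi * 18.6^2 = 4347.4616
Compute Q / denom = 1 / 4347.4616 = 0.00023002
Compute 10 * log10(0.00023002) = -36.3823
SPL = 87.5 + (-36.3823) = 51.12

51.12 dB


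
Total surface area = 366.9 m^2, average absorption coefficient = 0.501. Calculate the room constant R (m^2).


Given values:
  S = 366.9 m^2, alpha = 0.501
Formula: R = S * alpha / (1 - alpha)
Numerator: 366.9 * 0.501 = 183.8169
Denominator: 1 - 0.501 = 0.499
R = 183.8169 / 0.499 = 368.37

368.37 m^2


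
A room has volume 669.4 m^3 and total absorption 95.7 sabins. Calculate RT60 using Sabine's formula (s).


Given values:
  V = 669.4 m^3
  A = 95.7 sabins
Formula: RT60 = 0.161 * V / A
Numerator: 0.161 * 669.4 = 107.7734
RT60 = 107.7734 / 95.7 = 1.126

1.126 s


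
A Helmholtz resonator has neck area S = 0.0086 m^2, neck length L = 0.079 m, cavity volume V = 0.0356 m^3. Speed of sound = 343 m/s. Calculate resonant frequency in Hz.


Given values:
  S = 0.0086 m^2, L = 0.079 m, V = 0.0356 m^3, c = 343 m/s
Formula: f = (c / (2*pi)) * sqrt(S / (V * L))
Compute V * L = 0.0356 * 0.079 = 0.0028124
Compute S / (V * L) = 0.0086 / 0.0028124 = 3.0579
Compute sqrt(3.0579) = 1.748685
Compute c / (2*pi) = 343 / 6.283185 = 54.590148
f = 54.590148 * 1.748685 = 95.46

95.46 Hz


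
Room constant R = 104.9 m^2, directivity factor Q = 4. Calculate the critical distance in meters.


Given values:
  R = 104.9 m^2, Q = 4
Formula: d_c = 0.141 * sqrt(Q * R)
Compute Q * R = 4 * 104.9 = 419.6
Compute sqrt(419.6) = 20.4841
d_c = 0.141 * 20.4841 = 2.888

2.888 m


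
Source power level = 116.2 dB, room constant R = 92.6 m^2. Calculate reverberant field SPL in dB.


Given values:
  Lw = 116.2 dB, R = 92.6 m^2
Formula: SPL = Lw + 10 * log10(4 / R)
Compute 4 / R = 4 / 92.6 = 0.043197
Compute 10 * log10(0.043197) = -13.6455
SPL = 116.2 + (-13.6455) = 102.55

102.55 dB


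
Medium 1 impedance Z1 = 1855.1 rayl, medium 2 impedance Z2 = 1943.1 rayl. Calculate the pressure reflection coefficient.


Given values:
  Z1 = 1855.1 rayl, Z2 = 1943.1 rayl
Formula: R = (Z2 - Z1) / (Z2 + Z1)
Numerator: Z2 - Z1 = 1943.1 - 1855.1 = 88.0
Denominator: Z2 + Z1 = 1943.1 + 1855.1 = 3798.2
R = 88.0 / 3798.2 = 0.0232

0.0232


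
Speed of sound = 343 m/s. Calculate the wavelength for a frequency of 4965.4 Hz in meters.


Given values:
  c = 343 m/s, f = 4965.4 Hz
Formula: lambda = c / f
lambda = 343 / 4965.4
lambda = 0.0691

0.0691 m


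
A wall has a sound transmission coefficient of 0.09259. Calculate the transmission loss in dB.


Given values:
  tau = 0.09259
Formula: TL = 10 * log10(1 / tau)
Compute 1 / tau = 1 / 0.09259 = 10.8003
Compute log10(10.8003) = 1.033436
TL = 10 * 1.033436 = 10.33

10.33 dB


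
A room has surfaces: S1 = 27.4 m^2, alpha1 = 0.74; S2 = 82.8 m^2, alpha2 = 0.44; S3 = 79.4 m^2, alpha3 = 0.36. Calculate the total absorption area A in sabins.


Given surfaces:
  Surface 1: 27.4 * 0.74 = 20.276
  Surface 2: 82.8 * 0.44 = 36.432
  Surface 3: 79.4 * 0.36 = 28.584
Formula: A = sum(Si * alpha_i)
A = 20.276 + 36.432 + 28.584
A = 85.29

85.29 sabins


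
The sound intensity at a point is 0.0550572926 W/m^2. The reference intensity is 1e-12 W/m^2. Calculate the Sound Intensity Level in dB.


Given values:
  I = 0.0550572926 W/m^2
  I_ref = 1e-12 W/m^2
Formula: SIL = 10 * log10(I / I_ref)
Compute ratio: I / I_ref = 55057292600
Compute log10: log10(55057292600) = 10.740815
Multiply: SIL = 10 * 10.740815 = 107.41

107.41 dB


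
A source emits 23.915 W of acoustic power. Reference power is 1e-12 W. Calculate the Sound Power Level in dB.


Given values:
  W = 23.915 W
  W_ref = 1e-12 W
Formula: SWL = 10 * log10(W / W_ref)
Compute ratio: W / W_ref = 23915000000000
Compute log10: log10(23915000000000) = 13.37867
Multiply: SWL = 10 * 13.37867 = 133.79

133.79 dB


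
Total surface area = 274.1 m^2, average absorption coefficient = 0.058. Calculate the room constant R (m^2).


Given values:
  S = 274.1 m^2, alpha = 0.058
Formula: R = S * alpha / (1 - alpha)
Numerator: 274.1 * 0.058 = 15.8978
Denominator: 1 - 0.058 = 0.942
R = 15.8978 / 0.942 = 16.88

16.88 m^2


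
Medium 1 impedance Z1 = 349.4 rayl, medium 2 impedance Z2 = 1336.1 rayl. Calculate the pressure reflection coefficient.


Given values:
  Z1 = 349.4 rayl, Z2 = 1336.1 rayl
Formula: R = (Z2 - Z1) / (Z2 + Z1)
Numerator: Z2 - Z1 = 1336.1 - 349.4 = 986.7
Denominator: Z2 + Z1 = 1336.1 + 349.4 = 1685.5
R = 986.7 / 1685.5 = 0.5854

0.5854


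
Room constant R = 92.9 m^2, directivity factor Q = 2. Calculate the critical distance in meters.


Given values:
  R = 92.9 m^2, Q = 2
Formula: d_c = 0.141 * sqrt(Q * R)
Compute Q * R = 2 * 92.9 = 185.8
Compute sqrt(185.8) = 13.6308
d_c = 0.141 * 13.6308 = 1.922

1.922 m


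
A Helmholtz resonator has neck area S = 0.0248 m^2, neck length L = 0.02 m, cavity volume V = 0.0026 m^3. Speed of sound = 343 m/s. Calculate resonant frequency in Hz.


Given values:
  S = 0.0248 m^2, L = 0.02 m, V = 0.0026 m^3, c = 343 m/s
Formula: f = (c / (2*pi)) * sqrt(S / (V * L))
Compute V * L = 0.0026 * 0.02 = 5.2e-05
Compute S / (V * L) = 0.0248 / 5.2e-05 = 476.9231
Compute sqrt(476.9231) = 21.838569
Compute c / (2*pi) = 343 / 6.283185 = 54.590148
f = 54.590148 * 21.838569 = 1192.17

1192.17 Hz


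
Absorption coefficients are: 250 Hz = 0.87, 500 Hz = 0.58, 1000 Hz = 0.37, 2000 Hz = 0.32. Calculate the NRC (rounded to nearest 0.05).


Given values:
  a_250 = 0.87, a_500 = 0.58
  a_1000 = 0.37, a_2000 = 0.32
Formula: NRC = (a250 + a500 + a1000 + a2000) / 4
Sum = 0.87 + 0.58 + 0.37 + 0.32 = 2.14
NRC = 2.14 / 4 = 0.535
Rounded to nearest 0.05: 0.55

0.55


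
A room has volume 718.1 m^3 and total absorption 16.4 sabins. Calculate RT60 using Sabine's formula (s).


Given values:
  V = 718.1 m^3
  A = 16.4 sabins
Formula: RT60 = 0.161 * V / A
Numerator: 0.161 * 718.1 = 115.6141
RT60 = 115.6141 / 16.4 = 7.05

7.05 s


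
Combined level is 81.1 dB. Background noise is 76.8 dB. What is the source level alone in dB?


Given values:
  L_total = 81.1 dB, L_bg = 76.8 dB
Formula: L_source = 10 * log10(10^(L_total/10) - 10^(L_bg/10))
Convert to linear:
  10^(81.1/10) = 128824955.1693
  10^(76.8/10) = 47863009.2323
Difference: 128824955.1693 - 47863009.2323 = 80961945.937
L_source = 10 * log10(80961945.937) = 79.08

79.08 dB


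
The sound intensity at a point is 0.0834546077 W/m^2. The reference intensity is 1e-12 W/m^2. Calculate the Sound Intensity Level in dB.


Given values:
  I = 0.0834546077 W/m^2
  I_ref = 1e-12 W/m^2
Formula: SIL = 10 * log10(I / I_ref)
Compute ratio: I / I_ref = 83454607700
Compute log10: log10(83454607700) = 10.92145
Multiply: SIL = 10 * 10.92145 = 109.21

109.21 dB


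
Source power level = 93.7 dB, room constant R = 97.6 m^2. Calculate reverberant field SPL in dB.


Given values:
  Lw = 93.7 dB, R = 97.6 m^2
Formula: SPL = Lw + 10 * log10(4 / R)
Compute 4 / R = 4 / 97.6 = 0.040984
Compute 10 * log10(0.040984) = -13.8739
SPL = 93.7 + (-13.8739) = 79.83

79.83 dB


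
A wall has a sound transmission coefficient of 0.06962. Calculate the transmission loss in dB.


Given values:
  tau = 0.06962
Formula: TL = 10 * log10(1 / tau)
Compute 1 / tau = 1 / 0.06962 = 14.3637
Compute log10(14.3637) = 1.157266
TL = 10 * 1.157266 = 11.57

11.57 dB


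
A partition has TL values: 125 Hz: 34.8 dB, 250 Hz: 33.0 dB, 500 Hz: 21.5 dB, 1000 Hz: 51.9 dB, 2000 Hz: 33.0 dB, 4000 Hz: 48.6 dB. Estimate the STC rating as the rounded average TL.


Given TL values at each frequency:
  125 Hz: 34.8 dB
  250 Hz: 33.0 dB
  500 Hz: 21.5 dB
  1000 Hz: 51.9 dB
  2000 Hz: 33.0 dB
  4000 Hz: 48.6 dB
Formula: STC ~ round(average of TL values)
Sum = 34.8 + 33.0 + 21.5 + 51.9 + 33.0 + 48.6 = 222.8
Average = 222.8 / 6 = 37.13
Rounded: 37

37


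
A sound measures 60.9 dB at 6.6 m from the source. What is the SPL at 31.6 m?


Given values:
  SPL1 = 60.9 dB, r1 = 6.6 m, r2 = 31.6 m
Formula: SPL2 = SPL1 - 20 * log10(r2 / r1)
Compute ratio: r2 / r1 = 31.6 / 6.6 = 4.7879
Compute log10: log10(4.7879) = 0.680145
Compute drop: 20 * 0.680145 = 13.6029
SPL2 = 60.9 - 13.6029 = 47.3

47.3 dB


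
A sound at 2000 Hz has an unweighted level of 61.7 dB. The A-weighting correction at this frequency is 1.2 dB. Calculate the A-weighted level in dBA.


Given values:
  SPL = 61.7 dB
  A-weighting at 2000 Hz = 1.2 dB
Formula: L_A = SPL + A_weight
L_A = 61.7 + (1.2)
L_A = 62.9

62.9 dBA


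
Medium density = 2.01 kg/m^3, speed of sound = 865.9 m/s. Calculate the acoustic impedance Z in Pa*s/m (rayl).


Given values:
  rho = 2.01 kg/m^3
  c = 865.9 m/s
Formula: Z = rho * c
Z = 2.01 * 865.9
Z = 1740.46

1740.46 rayl


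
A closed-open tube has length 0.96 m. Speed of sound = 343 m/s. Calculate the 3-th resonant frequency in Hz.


Given values:
  Tube type: closed-open, L = 0.96 m, c = 343 m/s, n = 3
Formula: f_n = (2n - 1) * c / (4 * L)
Compute 2n - 1 = 2*3 - 1 = 5
Compute 4 * L = 4 * 0.96 = 3.84
f = 5 * 343 / 3.84
f = 446.61

446.61 Hz


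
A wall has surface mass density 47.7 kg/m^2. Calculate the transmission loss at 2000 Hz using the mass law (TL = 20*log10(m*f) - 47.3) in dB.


Given values:
  m = 47.7 kg/m^2, f = 2000 Hz
Formula: TL = 20 * log10(m * f) - 47.3
Compute m * f = 47.7 * 2000 = 95400.0
Compute log10(95400.0) = 4.979548
Compute 20 * 4.979548 = 99.591
TL = 99.591 - 47.3 = 52.29

52.29 dB


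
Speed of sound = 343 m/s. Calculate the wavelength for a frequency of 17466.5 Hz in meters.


Given values:
  c = 343 m/s, f = 17466.5 Hz
Formula: lambda = c / f
lambda = 343 / 17466.5
lambda = 0.0196

0.0196 m


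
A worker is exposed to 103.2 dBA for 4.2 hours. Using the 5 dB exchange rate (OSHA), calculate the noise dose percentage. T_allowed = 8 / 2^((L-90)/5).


Given values:
  L = 103.2 dBA, T = 4.2 hours
Formula: T_allowed = 8 / 2^((L - 90) / 5)
Compute exponent: (103.2 - 90) / 5 = 2.64
Compute 2^(2.64) = 6.233317
T_allowed = 8 / 6.233317 = 1.283426 hours
Dose = (T / T_allowed) * 100
Dose = (4.2 / 1.283426) * 100 = 327.25

327.25 %


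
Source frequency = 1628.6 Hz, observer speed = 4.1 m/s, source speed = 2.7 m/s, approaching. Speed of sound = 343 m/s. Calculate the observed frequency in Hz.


Given values:
  f_s = 1628.6 Hz, v_o = 4.1 m/s, v_s = 2.7 m/s
  Direction: approaching
Formula: f_o = f_s * (c + v_o) / (c - v_s)
Numerator: c + v_o = 343 + 4.1 = 347.1
Denominator: c - v_s = 343 - 2.7 = 340.3
f_o = 1628.6 * 347.1 / 340.3 = 1661.14

1661.14 Hz


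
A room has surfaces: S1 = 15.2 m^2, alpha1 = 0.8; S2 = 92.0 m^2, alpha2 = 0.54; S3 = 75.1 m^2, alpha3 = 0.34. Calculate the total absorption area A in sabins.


Given surfaces:
  Surface 1: 15.2 * 0.8 = 12.16
  Surface 2: 92.0 * 0.54 = 49.68
  Surface 3: 75.1 * 0.34 = 25.534
Formula: A = sum(Si * alpha_i)
A = 12.16 + 49.68 + 25.534
A = 87.37

87.37 sabins


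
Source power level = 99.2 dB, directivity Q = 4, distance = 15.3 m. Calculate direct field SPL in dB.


Given values:
  Lw = 99.2 dB, Q = 4, r = 15.3 m
Formula: SPL = Lw + 10 * log10(Q / (4 * pi * r^2))
Compute 4 * pi * r^2 = 4 * pi * 15.3^2 = 2941.6617
Compute Q / denom = 4 / 2941.6617 = 0.00135978
Compute 10 * log10(0.00135978) = -28.6653
SPL = 99.2 + (-28.6653) = 70.53

70.53 dB


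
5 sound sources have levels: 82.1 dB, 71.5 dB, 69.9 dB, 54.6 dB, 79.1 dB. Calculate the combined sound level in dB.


Formula: L_total = 10 * log10( sum(10^(Li/10)) )
  Source 1: 10^(82.1/10) = 162181009.7359
  Source 2: 10^(71.5/10) = 14125375.4462
  Source 3: 10^(69.9/10) = 9772372.2096
  Source 4: 10^(54.6/10) = 288403.1503
  Source 5: 10^(79.1/10) = 81283051.6164
Sum of linear values = 267650212.1584
L_total = 10 * log10(267650212.1584) = 84.28

84.28 dB


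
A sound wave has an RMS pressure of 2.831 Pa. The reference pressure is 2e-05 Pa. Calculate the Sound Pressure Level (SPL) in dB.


Given values:
  p = 2.831 Pa
  p_ref = 2e-05 Pa
Formula: SPL = 20 * log10(p / p_ref)
Compute ratio: p / p_ref = 2.831 / 2e-05 = 141550
Compute log10: log10(141550) = 5.15091
Multiply: SPL = 20 * 5.15091 = 103.02

103.02 dB


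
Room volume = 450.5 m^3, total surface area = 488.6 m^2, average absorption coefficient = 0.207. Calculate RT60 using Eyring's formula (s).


Given values:
  V = 450.5 m^3, S = 488.6 m^2, alpha = 0.207
Formula: RT60 = 0.161 * V / (-S * ln(1 - alpha))
Compute ln(1 - 0.207) = ln(0.793) = -0.231932
Denominator: -488.6 * -0.231932 = 113.322
Numerator: 0.161 * 450.5 = 72.5305
RT60 = 72.5305 / 113.322 = 0.64

0.64 s


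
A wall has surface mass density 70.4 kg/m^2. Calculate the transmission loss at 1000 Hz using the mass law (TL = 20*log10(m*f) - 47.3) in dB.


Given values:
  m = 70.4 kg/m^2, f = 1000 Hz
Formula: TL = 20 * log10(m * f) - 47.3
Compute m * f = 70.4 * 1000 = 70400.0
Compute log10(70400.0) = 4.847573
Compute 20 * 4.847573 = 96.9515
TL = 96.9515 - 47.3 = 49.65

49.65 dB


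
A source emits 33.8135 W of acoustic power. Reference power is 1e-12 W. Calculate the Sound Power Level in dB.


Given values:
  W = 33.8135 W
  W_ref = 1e-12 W
Formula: SWL = 10 * log10(W / W_ref)
Compute ratio: W / W_ref = 33813500000000
Compute log10: log10(33813500000000) = 13.52909
Multiply: SWL = 10 * 13.52909 = 135.29

135.29 dB


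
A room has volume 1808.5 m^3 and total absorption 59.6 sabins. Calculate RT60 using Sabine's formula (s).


Given values:
  V = 1808.5 m^3
  A = 59.6 sabins
Formula: RT60 = 0.161 * V / A
Numerator: 0.161 * 1808.5 = 291.1685
RT60 = 291.1685 / 59.6 = 4.885

4.885 s


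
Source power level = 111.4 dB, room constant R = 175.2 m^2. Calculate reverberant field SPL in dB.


Given values:
  Lw = 111.4 dB, R = 175.2 m^2
Formula: SPL = Lw + 10 * log10(4 / R)
Compute 4 / R = 4 / 175.2 = 0.022831
Compute 10 * log10(0.022831) = -16.4148
SPL = 111.4 + (-16.4148) = 94.99

94.99 dB


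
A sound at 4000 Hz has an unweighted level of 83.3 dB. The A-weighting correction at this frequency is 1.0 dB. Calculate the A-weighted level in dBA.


Given values:
  SPL = 83.3 dB
  A-weighting at 4000 Hz = 1.0 dB
Formula: L_A = SPL + A_weight
L_A = 83.3 + (1.0)
L_A = 84.3

84.3 dBA


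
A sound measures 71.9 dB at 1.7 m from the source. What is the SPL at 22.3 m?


Given values:
  SPL1 = 71.9 dB, r1 = 1.7 m, r2 = 22.3 m
Formula: SPL2 = SPL1 - 20 * log10(r2 / r1)
Compute ratio: r2 / r1 = 22.3 / 1.7 = 13.1176
Compute log10: log10(13.1176) = 1.117854
Compute drop: 20 * 1.117854 = 22.3571
SPL2 = 71.9 - 22.3571 = 49.54

49.54 dB


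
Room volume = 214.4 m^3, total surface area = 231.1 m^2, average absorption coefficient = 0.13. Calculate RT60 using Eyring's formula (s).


Given values:
  V = 214.4 m^3, S = 231.1 m^2, alpha = 0.13
Formula: RT60 = 0.161 * V / (-S * ln(1 - alpha))
Compute ln(1 - 0.13) = ln(0.87) = -0.139262
Denominator: -231.1 * -0.139262 = 32.1834
Numerator: 0.161 * 214.4 = 34.5184
RT60 = 34.5184 / 32.1834 = 1.073

1.073 s


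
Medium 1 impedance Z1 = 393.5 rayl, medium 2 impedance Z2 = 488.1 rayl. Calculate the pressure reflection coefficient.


Given values:
  Z1 = 393.5 rayl, Z2 = 488.1 rayl
Formula: R = (Z2 - Z1) / (Z2 + Z1)
Numerator: Z2 - Z1 = 488.1 - 393.5 = 94.6
Denominator: Z2 + Z1 = 488.1 + 393.5 = 881.6
R = 94.6 / 881.6 = 0.1073

0.1073


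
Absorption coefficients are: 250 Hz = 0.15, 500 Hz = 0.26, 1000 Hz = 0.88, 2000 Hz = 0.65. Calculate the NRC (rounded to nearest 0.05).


Given values:
  a_250 = 0.15, a_500 = 0.26
  a_1000 = 0.88, a_2000 = 0.65
Formula: NRC = (a250 + a500 + a1000 + a2000) / 4
Sum = 0.15 + 0.26 + 0.88 + 0.65 = 1.94
NRC = 1.94 / 4 = 0.485
Rounded to nearest 0.05: 0.5

0.5


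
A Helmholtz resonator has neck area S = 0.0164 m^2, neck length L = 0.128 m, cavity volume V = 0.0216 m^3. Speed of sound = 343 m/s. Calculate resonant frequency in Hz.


Given values:
  S = 0.0164 m^2, L = 0.128 m, V = 0.0216 m^3, c = 343 m/s
Formula: f = (c / (2*pi)) * sqrt(S / (V * L))
Compute V * L = 0.0216 * 0.128 = 0.0027648
Compute S / (V * L) = 0.0164 / 0.0027648 = 5.9317
Compute sqrt(5.9317) = 2.435508
Compute c / (2*pi) = 343 / 6.283185 = 54.590148
f = 54.590148 * 2.435508 = 132.95

132.95 Hz


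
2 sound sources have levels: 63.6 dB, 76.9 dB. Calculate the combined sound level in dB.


Formula: L_total = 10 * log10( sum(10^(Li/10)) )
  Source 1: 10^(63.6/10) = 2290867.6528
  Source 2: 10^(76.9/10) = 48977881.9368
Sum of linear values = 51268749.5896
L_total = 10 * log10(51268749.5896) = 77.1

77.1 dB


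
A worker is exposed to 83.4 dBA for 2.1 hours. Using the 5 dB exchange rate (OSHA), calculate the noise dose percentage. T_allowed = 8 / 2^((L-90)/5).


Given values:
  L = 83.4 dBA, T = 2.1 hours
Formula: T_allowed = 8 / 2^((L - 90) / 5)
Compute exponent: (83.4 - 90) / 5 = -1.32
Compute 2^(-1.32) = 0.400535
T_allowed = 8 / 0.400535 = 19.973286 hours
Dose = (T / T_allowed) * 100
Dose = (2.1 / 19.973286) * 100 = 10.51

10.51 %


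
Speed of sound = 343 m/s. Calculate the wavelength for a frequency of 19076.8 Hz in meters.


Given values:
  c = 343 m/s, f = 19076.8 Hz
Formula: lambda = c / f
lambda = 343 / 19076.8
lambda = 0.018

0.018 m


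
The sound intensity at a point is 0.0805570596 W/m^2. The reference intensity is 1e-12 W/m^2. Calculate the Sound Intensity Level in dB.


Given values:
  I = 0.0805570596 W/m^2
  I_ref = 1e-12 W/m^2
Formula: SIL = 10 * log10(I / I_ref)
Compute ratio: I / I_ref = 80557059600
Compute log10: log10(80557059600) = 10.906104
Multiply: SIL = 10 * 10.906104 = 109.06

109.06 dB


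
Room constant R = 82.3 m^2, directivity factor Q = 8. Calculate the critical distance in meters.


Given values:
  R = 82.3 m^2, Q = 8
Formula: d_c = 0.141 * sqrt(Q * R)
Compute Q * R = 8 * 82.3 = 658.4
Compute sqrt(658.4) = 25.6593
d_c = 0.141 * 25.6593 = 3.618

3.618 m


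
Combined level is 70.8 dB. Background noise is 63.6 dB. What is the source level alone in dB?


Given values:
  L_total = 70.8 dB, L_bg = 63.6 dB
Formula: L_source = 10 * log10(10^(L_total/10) - 10^(L_bg/10))
Convert to linear:
  10^(70.8/10) = 12022644.3462
  10^(63.6/10) = 2290867.6528
Difference: 12022644.3462 - 2290867.6528 = 9731776.6934
L_source = 10 * log10(9731776.6934) = 69.88

69.88 dB


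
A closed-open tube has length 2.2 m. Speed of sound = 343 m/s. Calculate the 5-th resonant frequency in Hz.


Given values:
  Tube type: closed-open, L = 2.2 m, c = 343 m/s, n = 5
Formula: f_n = (2n - 1) * c / (4 * L)
Compute 2n - 1 = 2*5 - 1 = 9
Compute 4 * L = 4 * 2.2 = 8.8
f = 9 * 343 / 8.8
f = 350.8

350.8 Hz


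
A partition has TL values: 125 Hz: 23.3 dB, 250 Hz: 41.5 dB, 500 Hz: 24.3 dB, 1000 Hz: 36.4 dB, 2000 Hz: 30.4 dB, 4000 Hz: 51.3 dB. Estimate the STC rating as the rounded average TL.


Given TL values at each frequency:
  125 Hz: 23.3 dB
  250 Hz: 41.5 dB
  500 Hz: 24.3 dB
  1000 Hz: 36.4 dB
  2000 Hz: 30.4 dB
  4000 Hz: 51.3 dB
Formula: STC ~ round(average of TL values)
Sum = 23.3 + 41.5 + 24.3 + 36.4 + 30.4 + 51.3 = 207.2
Average = 207.2 / 6 = 34.53
Rounded: 35

35


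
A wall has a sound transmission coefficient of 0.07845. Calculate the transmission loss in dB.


Given values:
  tau = 0.07845
Formula: TL = 10 * log10(1 / tau)
Compute 1 / tau = 1 / 0.07845 = 12.747
Compute log10(12.747) = 1.105408
TL = 10 * 1.105408 = 11.05

11.05 dB


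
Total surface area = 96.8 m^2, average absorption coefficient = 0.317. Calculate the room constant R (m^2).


Given values:
  S = 96.8 m^2, alpha = 0.317
Formula: R = S * alpha / (1 - alpha)
Numerator: 96.8 * 0.317 = 30.6856
Denominator: 1 - 0.317 = 0.683
R = 30.6856 / 0.683 = 44.93

44.93 m^2


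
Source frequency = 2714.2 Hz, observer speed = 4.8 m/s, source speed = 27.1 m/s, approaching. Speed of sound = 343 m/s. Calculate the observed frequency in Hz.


Given values:
  f_s = 2714.2 Hz, v_o = 4.8 m/s, v_s = 27.1 m/s
  Direction: approaching
Formula: f_o = f_s * (c + v_o) / (c - v_s)
Numerator: c + v_o = 343 + 4.8 = 347.8
Denominator: c - v_s = 343 - 27.1 = 315.9
f_o = 2714.2 * 347.8 / 315.9 = 2988.28

2988.28 Hz


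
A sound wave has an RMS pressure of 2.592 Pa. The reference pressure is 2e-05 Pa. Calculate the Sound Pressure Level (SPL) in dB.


Given values:
  p = 2.592 Pa
  p_ref = 2e-05 Pa
Formula: SPL = 20 * log10(p / p_ref)
Compute ratio: p / p_ref = 2.592 / 2e-05 = 129600
Compute log10: log10(129600) = 5.112605
Multiply: SPL = 20 * 5.112605 = 102.25

102.25 dB


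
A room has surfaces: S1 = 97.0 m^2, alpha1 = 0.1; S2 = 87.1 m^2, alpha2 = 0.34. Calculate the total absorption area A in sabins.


Given surfaces:
  Surface 1: 97.0 * 0.1 = 9.7
  Surface 2: 87.1 * 0.34 = 29.614
Formula: A = sum(Si * alpha_i)
A = 9.7 + 29.614
A = 39.31

39.31 sabins


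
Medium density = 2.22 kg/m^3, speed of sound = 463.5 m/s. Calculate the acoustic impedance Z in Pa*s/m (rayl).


Given values:
  rho = 2.22 kg/m^3
  c = 463.5 m/s
Formula: Z = rho * c
Z = 2.22 * 463.5
Z = 1028.97

1028.97 rayl


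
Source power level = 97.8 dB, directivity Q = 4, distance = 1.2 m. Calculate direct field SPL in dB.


Given values:
  Lw = 97.8 dB, Q = 4, r = 1.2 m
Formula: SPL = Lw + 10 * log10(Q / (4 * pi * r^2))
Compute 4 * pi * r^2 = 4 * pi * 1.2^2 = 18.0956
Compute Q / denom = 4 / 18.0956 = 0.22104821
Compute 10 * log10(0.22104821) = -6.5551
SPL = 97.8 + (-6.5551) = 91.24

91.24 dB


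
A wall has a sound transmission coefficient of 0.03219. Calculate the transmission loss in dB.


Given values:
  tau = 0.03219
Formula: TL = 10 * log10(1 / tau)
Compute 1 / tau = 1 / 0.03219 = 31.0655
Compute log10(31.0655) = 1.492278
TL = 10 * 1.492278 = 14.92

14.92 dB


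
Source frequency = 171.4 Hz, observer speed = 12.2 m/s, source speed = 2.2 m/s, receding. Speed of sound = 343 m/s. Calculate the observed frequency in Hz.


Given values:
  f_s = 171.4 Hz, v_o = 12.2 m/s, v_s = 2.2 m/s
  Direction: receding
Formula: f_o = f_s * (c - v_o) / (c + v_s)
Numerator: c - v_o = 343 - 12.2 = 330.8
Denominator: c + v_s = 343 + 2.2 = 345.2
f_o = 171.4 * 330.8 / 345.2 = 164.25

164.25 Hz
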